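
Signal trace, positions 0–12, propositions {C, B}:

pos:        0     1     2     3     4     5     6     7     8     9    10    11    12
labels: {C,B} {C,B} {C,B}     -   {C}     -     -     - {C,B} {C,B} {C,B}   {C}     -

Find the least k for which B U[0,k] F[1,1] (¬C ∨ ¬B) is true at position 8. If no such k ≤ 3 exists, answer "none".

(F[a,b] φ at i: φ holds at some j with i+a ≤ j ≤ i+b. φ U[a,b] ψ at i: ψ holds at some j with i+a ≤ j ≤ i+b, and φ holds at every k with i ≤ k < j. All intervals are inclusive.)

Need earliest j ≥ 8 with F[1,1] (¬C ∨ ¬B), and B at every k in [8,j-1].
  j=8: rhs fails.
  j=9: rhs fails.
  j=10: rhs holds; lhs holds on [8,9]. k = 2.

2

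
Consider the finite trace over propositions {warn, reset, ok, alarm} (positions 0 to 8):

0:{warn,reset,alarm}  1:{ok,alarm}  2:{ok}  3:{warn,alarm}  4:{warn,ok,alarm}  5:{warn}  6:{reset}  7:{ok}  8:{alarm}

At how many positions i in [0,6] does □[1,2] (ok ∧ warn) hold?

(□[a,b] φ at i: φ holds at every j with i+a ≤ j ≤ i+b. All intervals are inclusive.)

Evaluate at each i in [0,6]:
  i=0: ✗ (fails at j=1)
  i=1: ✗ (fails at j=2)
  i=2: ✗ (fails at j=3)
  i=3: ✗ (fails at j=5)
  i=4: ✗ (fails at j=5)
  i=5: ✗ (fails at j=6)
  i=6: ✗ (fails at j=7)
Positions where it holds: {} → 0.

0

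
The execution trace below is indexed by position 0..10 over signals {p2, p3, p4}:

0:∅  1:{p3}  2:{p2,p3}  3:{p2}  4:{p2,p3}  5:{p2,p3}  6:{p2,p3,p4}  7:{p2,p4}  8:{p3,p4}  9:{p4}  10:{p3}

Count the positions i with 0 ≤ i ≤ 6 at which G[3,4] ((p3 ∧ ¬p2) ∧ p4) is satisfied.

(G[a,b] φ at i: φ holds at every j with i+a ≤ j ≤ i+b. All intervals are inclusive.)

0

Evaluate at each i in [0,6]:
  i=0: ✗ (fails at j=3)
  i=1: ✗ (fails at j=4)
  i=2: ✗ (fails at j=5)
  i=3: ✗ (fails at j=6)
  i=4: ✗ (fails at j=7)
  i=5: ✗ (fails at j=9)
  i=6: ✗ (fails at j=9)
Positions where it holds: {} → 0.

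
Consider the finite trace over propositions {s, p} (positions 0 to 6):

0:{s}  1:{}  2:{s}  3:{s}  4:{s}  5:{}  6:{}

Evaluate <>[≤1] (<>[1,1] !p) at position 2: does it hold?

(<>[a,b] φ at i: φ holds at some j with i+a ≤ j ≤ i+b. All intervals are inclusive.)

Check <>[1,1] !p at each j in [2,3]:
  j=2: holds (witness at 3)
  j=3: holds (witness at 4)
Found at j=2 → formula holds.

True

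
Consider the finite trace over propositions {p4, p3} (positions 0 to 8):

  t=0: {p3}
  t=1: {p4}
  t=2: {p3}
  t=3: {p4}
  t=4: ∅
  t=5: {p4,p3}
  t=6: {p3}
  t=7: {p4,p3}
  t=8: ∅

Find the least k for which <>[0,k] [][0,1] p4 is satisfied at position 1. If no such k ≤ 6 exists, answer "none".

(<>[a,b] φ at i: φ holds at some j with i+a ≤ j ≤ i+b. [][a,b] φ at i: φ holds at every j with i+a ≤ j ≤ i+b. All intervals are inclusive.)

none

Scan j = 1,2,… for [][0,1] p4:
  j=1: fails
  j=2: fails
  j=3: fails
  j=4: fails
  j=5: fails
  j=6: fails
  j=7: fails
No j in [1,7] satisfies it → none.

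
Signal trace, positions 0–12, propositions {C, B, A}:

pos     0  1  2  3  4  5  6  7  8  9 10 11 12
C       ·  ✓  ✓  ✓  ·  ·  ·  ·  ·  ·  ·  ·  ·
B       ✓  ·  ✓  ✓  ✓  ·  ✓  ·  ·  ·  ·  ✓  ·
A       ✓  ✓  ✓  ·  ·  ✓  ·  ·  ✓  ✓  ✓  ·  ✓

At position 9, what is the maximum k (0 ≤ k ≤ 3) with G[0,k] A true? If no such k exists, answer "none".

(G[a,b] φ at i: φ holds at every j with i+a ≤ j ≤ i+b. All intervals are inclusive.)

1

A must hold from j=9 onward; find where it first fails.
  j=9: holds
  j=10: holds
  j=11: fails
Holds on [9,10], so largest k = 1.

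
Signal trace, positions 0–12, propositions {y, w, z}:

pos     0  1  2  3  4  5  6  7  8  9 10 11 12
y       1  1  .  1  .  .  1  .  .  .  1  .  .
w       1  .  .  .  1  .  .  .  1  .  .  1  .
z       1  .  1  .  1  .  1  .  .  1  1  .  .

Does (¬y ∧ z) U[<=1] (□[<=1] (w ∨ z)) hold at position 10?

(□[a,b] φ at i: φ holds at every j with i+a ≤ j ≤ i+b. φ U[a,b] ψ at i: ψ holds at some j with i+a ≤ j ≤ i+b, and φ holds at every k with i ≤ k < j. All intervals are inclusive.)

True

Need some j in [10,11] with □[<=1] (w ∨ z), and (¬y ∧ z) at every k in [10,j-1].
  j=10: □[<=1] (w ∨ z) holds; no prefix to check → satisfied.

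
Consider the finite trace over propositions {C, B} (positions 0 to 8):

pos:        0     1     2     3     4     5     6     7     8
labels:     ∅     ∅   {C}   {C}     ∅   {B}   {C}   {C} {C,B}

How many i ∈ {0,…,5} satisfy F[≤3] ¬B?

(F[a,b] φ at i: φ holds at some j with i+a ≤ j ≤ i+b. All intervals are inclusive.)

6

Evaluate at each i in [0,5]:
  i=0: ✓ (witness j=0)
  i=1: ✓ (witness j=1)
  i=2: ✓ (witness j=2)
  i=3: ✓ (witness j=3)
  i=4: ✓ (witness j=4)
  i=5: ✓ (witness j=6)
Positions where it holds: {0, 1, 2, 3, 4, 5} → 6.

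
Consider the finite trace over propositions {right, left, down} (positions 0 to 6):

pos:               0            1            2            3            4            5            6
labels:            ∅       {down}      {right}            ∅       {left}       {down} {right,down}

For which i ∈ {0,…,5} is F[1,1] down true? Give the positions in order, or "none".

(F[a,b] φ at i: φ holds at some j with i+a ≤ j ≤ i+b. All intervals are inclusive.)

0, 4, 5

Evaluate at each i in [0,5]:
  i=0: ✓ (witness j=1)
  i=1: ✗ (none in [2,2])
  i=2: ✗ (none in [3,3])
  i=3: ✗ (none in [4,4])
  i=4: ✓ (witness j=5)
  i=5: ✓ (witness j=6)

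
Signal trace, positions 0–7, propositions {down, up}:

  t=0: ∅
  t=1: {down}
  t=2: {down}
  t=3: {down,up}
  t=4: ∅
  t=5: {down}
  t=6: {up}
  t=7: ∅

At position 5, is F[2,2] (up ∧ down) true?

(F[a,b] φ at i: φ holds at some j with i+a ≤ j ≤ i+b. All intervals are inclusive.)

False

Check (up ∧ down) at each j in [7,7]:
  j=7: false
No position in the window satisfies it → formula fails.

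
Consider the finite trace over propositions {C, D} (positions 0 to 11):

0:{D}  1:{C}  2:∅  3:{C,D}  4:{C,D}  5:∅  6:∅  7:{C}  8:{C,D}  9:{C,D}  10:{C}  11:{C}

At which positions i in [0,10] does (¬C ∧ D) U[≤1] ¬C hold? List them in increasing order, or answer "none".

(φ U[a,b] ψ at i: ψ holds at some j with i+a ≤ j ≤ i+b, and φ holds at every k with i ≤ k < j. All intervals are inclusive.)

0, 2, 5, 6

Evaluate at each i in [0,10]:
  i=0: ✓ (rhs at j=0)
  i=1: ✗ (lhs fails at k=1 before rhs at j=2)
  i=2: ✓ (rhs at j=2)
  i=3: ✗ (no rhs in [3,4])
  i=4: ✗ (lhs fails at k=4 before rhs at j=5)
  i=5: ✓ (rhs at j=5)
  i=6: ✓ (rhs at j=6)
  i=7: ✗ (no rhs in [7,8])
  i=8: ✗ (no rhs in [8,9])
  i=9: ✗ (no rhs in [9,10])
  i=10: ✗ (no rhs in [10,11])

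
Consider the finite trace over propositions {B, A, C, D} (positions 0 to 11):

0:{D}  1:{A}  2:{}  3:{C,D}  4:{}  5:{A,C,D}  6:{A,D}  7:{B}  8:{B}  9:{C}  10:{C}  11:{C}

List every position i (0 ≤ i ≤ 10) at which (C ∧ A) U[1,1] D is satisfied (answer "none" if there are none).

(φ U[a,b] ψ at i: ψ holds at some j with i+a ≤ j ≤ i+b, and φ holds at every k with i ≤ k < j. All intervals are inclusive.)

Evaluate at each i in [0,10]:
  i=0: ✗ (no rhs in [1,1])
  i=1: ✗ (no rhs in [2,2])
  i=2: ✗ (lhs fails at k=2 before rhs at j=3)
  i=3: ✗ (no rhs in [4,4])
  i=4: ✗ (lhs fails at k=4 before rhs at j=5)
  i=5: ✓ (rhs at j=6; lhs holds on [5,5])
  i=6: ✗ (no rhs in [7,7])
  i=7: ✗ (no rhs in [8,8])
  i=8: ✗ (no rhs in [9,9])
  i=9: ✗ (no rhs in [10,10])
  i=10: ✗ (no rhs in [11,11])

5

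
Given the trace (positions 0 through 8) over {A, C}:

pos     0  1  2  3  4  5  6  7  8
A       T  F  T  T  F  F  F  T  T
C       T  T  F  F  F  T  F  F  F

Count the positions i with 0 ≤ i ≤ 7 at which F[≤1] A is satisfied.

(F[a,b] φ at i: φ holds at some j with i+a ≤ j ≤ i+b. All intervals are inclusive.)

Evaluate at each i in [0,7]:
  i=0: ✓ (witness j=0)
  i=1: ✓ (witness j=2)
  i=2: ✓ (witness j=2)
  i=3: ✓ (witness j=3)
  i=4: ✗ (none in [4,5])
  i=5: ✗ (none in [5,6])
  i=6: ✓ (witness j=7)
  i=7: ✓ (witness j=7)
Positions where it holds: {0, 1, 2, 3, 6, 7} → 6.

6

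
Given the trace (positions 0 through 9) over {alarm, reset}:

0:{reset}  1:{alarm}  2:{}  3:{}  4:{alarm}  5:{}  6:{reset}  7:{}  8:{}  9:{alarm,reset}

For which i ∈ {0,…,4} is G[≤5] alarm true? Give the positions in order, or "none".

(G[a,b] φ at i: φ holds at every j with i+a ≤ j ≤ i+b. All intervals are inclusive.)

Evaluate at each i in [0,4]:
  i=0: ✗ (fails at j=0)
  i=1: ✗ (fails at j=2)
  i=2: ✗ (fails at j=2)
  i=3: ✗ (fails at j=3)
  i=4: ✗ (fails at j=5)

none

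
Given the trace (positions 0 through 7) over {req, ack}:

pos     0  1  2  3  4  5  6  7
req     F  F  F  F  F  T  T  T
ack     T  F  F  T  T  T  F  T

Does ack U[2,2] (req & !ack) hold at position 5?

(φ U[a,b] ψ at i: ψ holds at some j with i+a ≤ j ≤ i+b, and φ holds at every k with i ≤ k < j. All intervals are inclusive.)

Need some j in [7,7] with (req & !ack), and ack at every k in [5,j-1].
  j=7: (req & !ack) false.
No j in the window works → until fails.

Does not hold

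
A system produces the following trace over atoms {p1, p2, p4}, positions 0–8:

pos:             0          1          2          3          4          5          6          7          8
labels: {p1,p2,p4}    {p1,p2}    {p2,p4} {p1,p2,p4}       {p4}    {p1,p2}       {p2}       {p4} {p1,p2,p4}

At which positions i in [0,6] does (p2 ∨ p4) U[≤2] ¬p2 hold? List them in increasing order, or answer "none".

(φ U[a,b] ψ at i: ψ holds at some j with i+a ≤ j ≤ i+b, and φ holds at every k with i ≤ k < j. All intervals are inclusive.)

2, 3, 4, 5, 6

Evaluate at each i in [0,6]:
  i=0: ✗ (no rhs in [0,2])
  i=1: ✗ (no rhs in [1,3])
  i=2: ✓ (rhs at j=4; lhs holds on [2,3])
  i=3: ✓ (rhs at j=4; lhs holds on [3,3])
  i=4: ✓ (rhs at j=4)
  i=5: ✓ (rhs at j=7; lhs holds on [5,6])
  i=6: ✓ (rhs at j=7; lhs holds on [6,6])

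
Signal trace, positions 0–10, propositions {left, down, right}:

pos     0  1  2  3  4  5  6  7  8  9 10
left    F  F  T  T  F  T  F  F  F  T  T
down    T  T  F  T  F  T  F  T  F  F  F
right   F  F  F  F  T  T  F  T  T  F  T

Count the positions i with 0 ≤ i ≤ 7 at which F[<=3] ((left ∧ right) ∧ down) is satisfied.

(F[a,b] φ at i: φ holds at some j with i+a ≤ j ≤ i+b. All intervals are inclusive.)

4

Evaluate at each i in [0,7]:
  i=0: ✗ (none in [0,3])
  i=1: ✗ (none in [1,4])
  i=2: ✓ (witness j=5)
  i=3: ✓ (witness j=5)
  i=4: ✓ (witness j=5)
  i=5: ✓ (witness j=5)
  i=6: ✗ (none in [6,9])
  i=7: ✗ (none in [7,10])
Positions where it holds: {2, 3, 4, 5} → 4.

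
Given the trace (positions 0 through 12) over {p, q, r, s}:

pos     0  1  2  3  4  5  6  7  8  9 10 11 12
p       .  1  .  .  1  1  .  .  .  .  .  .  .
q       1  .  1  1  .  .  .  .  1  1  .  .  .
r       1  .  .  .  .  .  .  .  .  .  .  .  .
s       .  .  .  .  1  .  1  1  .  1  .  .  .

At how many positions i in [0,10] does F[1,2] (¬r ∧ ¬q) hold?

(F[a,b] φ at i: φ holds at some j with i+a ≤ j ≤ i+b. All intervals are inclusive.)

9

Evaluate at each i in [0,10]:
  i=0: ✓ (witness j=1)
  i=1: ✗ (none in [2,3])
  i=2: ✓ (witness j=4)
  i=3: ✓ (witness j=4)
  i=4: ✓ (witness j=5)
  i=5: ✓ (witness j=6)
  i=6: ✓ (witness j=7)
  i=7: ✗ (none in [8,9])
  i=8: ✓ (witness j=10)
  i=9: ✓ (witness j=10)
  i=10: ✓ (witness j=11)
Positions where it holds: {0, 2, 3, 4, 5, 6, 8, 9, 10} → 9.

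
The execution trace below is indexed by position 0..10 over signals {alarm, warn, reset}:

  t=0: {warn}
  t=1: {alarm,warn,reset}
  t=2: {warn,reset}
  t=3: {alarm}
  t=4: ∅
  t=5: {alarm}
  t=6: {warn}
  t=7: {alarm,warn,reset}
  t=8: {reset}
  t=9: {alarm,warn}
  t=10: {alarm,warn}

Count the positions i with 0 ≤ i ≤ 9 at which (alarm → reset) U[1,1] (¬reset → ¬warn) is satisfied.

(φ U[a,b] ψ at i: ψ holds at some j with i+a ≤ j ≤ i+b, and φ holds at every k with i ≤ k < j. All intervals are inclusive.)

6

Evaluate at each i in [0,9]:
  i=0: ✓ (rhs at j=1; lhs holds on [0,0])
  i=1: ✓ (rhs at j=2; lhs holds on [1,1])
  i=2: ✓ (rhs at j=3; lhs holds on [2,2])
  i=3: ✗ (lhs fails at k=3 before rhs at j=4)
  i=4: ✓ (rhs at j=5; lhs holds on [4,4])
  i=5: ✗ (no rhs in [6,6])
  i=6: ✓ (rhs at j=7; lhs holds on [6,6])
  i=7: ✓ (rhs at j=8; lhs holds on [7,7])
  i=8: ✗ (no rhs in [9,9])
  i=9: ✗ (no rhs in [10,10])
Positions where it holds: {0, 1, 2, 4, 6, 7} → 6.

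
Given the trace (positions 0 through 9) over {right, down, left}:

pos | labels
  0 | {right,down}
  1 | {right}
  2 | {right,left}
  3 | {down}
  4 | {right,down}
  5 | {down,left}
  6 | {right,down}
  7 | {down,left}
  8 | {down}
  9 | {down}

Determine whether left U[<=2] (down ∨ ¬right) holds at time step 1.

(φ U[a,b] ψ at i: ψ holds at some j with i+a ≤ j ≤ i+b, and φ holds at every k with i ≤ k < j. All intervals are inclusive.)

False

Need some j in [1,3] with (down ∨ ¬right), and left at every k in [1,j-1].
  j=1: (down ∨ ¬right) false.
  j=2: (down ∨ ¬right) false.
  j=3: (down ∨ ¬right) holds, but left fails at k=1 → not this j.
No j in the window works → until fails.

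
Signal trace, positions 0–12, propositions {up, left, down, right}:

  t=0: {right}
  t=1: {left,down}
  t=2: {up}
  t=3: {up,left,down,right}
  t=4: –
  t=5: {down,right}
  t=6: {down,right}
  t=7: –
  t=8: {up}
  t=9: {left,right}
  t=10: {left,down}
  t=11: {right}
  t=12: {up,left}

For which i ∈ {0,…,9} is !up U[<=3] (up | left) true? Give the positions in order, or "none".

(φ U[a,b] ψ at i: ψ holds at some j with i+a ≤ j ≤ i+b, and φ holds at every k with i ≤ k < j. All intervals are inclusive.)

0, 1, 2, 3, 5, 6, 7, 8, 9

Evaluate at each i in [0,9]:
  i=0: ✓ (rhs at j=1; lhs holds on [0,0])
  i=1: ✓ (rhs at j=1)
  i=2: ✓ (rhs at j=2)
  i=3: ✓ (rhs at j=3)
  i=4: ✗ (no rhs in [4,7])
  i=5: ✓ (rhs at j=8; lhs holds on [5,7])
  i=6: ✓ (rhs at j=8; lhs holds on [6,7])
  i=7: ✓ (rhs at j=8; lhs holds on [7,7])
  i=8: ✓ (rhs at j=8)
  i=9: ✓ (rhs at j=9)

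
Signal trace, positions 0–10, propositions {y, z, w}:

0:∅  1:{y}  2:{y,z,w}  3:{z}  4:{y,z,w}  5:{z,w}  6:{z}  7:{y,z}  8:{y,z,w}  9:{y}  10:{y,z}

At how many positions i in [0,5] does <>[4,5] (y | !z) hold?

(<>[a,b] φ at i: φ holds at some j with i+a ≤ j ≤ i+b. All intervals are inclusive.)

Evaluate at each i in [0,5]:
  i=0: ✓ (witness j=4)
  i=1: ✗ (none in [5,6])
  i=2: ✓ (witness j=7)
  i=3: ✓ (witness j=7)
  i=4: ✓ (witness j=8)
  i=5: ✓ (witness j=9)
Positions where it holds: {0, 2, 3, 4, 5} → 5.

5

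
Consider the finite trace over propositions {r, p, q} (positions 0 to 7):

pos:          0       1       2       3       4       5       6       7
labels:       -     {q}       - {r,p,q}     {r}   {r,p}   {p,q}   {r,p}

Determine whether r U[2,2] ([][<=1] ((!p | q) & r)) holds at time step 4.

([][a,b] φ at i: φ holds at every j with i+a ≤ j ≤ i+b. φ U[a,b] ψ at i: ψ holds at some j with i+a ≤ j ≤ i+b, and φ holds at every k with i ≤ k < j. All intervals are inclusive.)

No

Need some j in [6,6] with [][<=1] ((!p | q) & r), and r at every k in [4,j-1].
  j=6: [][<=1] ((!p | q) & r) — fails at 6.
No j in the window works → until fails.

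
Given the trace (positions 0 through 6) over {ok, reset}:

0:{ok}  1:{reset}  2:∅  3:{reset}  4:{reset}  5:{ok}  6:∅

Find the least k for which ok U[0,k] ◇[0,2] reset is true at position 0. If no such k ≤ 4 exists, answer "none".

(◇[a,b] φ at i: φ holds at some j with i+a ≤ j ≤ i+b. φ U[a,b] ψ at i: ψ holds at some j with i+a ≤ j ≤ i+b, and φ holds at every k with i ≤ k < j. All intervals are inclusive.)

0

Need earliest j ≥ 0 with ◇[0,2] reset, and ok at every k in [0,j-1].
  j=0: rhs holds (empty prefix). k = 0.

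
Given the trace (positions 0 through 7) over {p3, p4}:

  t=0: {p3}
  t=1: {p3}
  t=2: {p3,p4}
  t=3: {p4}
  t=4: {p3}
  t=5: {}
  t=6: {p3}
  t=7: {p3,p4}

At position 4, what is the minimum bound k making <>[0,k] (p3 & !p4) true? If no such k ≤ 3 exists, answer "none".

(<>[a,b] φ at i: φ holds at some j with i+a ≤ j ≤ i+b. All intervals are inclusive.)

Scan j = 4,5,… for (p3 & !p4):
  j=4: holds
First hit at j=4, so smallest k = 4-4 = 0.

0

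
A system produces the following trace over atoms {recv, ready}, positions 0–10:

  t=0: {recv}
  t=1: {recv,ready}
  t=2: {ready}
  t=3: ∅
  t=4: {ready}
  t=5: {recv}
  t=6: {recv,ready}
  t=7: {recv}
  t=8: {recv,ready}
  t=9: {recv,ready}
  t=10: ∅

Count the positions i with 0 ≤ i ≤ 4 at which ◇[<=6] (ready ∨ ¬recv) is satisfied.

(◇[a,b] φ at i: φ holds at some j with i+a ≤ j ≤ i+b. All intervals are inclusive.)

5

Evaluate at each i in [0,4]:
  i=0: ✓ (witness j=1)
  i=1: ✓ (witness j=1)
  i=2: ✓ (witness j=2)
  i=3: ✓ (witness j=3)
  i=4: ✓ (witness j=4)
Positions where it holds: {0, 1, 2, 3, 4} → 5.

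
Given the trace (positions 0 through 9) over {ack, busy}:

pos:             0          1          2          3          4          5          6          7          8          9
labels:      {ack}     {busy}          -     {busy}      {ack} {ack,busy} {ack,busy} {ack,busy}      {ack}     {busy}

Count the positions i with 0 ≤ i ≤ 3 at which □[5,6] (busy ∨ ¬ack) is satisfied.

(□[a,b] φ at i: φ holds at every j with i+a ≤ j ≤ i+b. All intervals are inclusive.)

Evaluate at each i in [0,3]:
  i=0: ✓ (all of [5,6])
  i=1: ✓ (all of [6,7])
  i=2: ✗ (fails at j=8)
  i=3: ✗ (fails at j=8)
Positions where it holds: {0, 1} → 2.

2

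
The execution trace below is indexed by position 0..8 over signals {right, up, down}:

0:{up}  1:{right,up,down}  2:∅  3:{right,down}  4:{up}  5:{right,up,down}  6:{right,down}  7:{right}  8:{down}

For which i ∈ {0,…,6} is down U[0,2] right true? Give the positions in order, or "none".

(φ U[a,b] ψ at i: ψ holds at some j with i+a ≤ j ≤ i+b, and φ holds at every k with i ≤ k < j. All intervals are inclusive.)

Evaluate at each i in [0,6]:
  i=0: ✗ (lhs fails at k=0 before rhs at j=1)
  i=1: ✓ (rhs at j=1)
  i=2: ✗ (lhs fails at k=2 before rhs at j=3)
  i=3: ✓ (rhs at j=3)
  i=4: ✗ (lhs fails at k=4 before rhs at j=5)
  i=5: ✓ (rhs at j=5)
  i=6: ✓ (rhs at j=6)

1, 3, 5, 6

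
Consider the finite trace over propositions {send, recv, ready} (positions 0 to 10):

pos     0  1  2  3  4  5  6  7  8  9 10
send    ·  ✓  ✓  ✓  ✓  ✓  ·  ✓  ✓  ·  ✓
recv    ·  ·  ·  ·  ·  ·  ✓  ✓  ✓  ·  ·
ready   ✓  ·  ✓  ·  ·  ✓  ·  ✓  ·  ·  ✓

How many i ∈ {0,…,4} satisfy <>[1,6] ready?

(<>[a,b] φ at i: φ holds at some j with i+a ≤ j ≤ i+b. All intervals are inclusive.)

5

Evaluate at each i in [0,4]:
  i=0: ✓ (witness j=2)
  i=1: ✓ (witness j=2)
  i=2: ✓ (witness j=5)
  i=3: ✓ (witness j=5)
  i=4: ✓ (witness j=5)
Positions where it holds: {0, 1, 2, 3, 4} → 5.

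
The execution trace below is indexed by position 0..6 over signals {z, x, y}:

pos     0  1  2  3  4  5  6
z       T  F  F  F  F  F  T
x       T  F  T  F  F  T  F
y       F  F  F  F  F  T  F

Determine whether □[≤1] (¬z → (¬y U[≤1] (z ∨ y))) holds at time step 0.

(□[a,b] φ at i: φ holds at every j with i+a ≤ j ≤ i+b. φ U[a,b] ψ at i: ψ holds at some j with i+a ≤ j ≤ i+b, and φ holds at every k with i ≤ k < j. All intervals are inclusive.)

No

Check (¬z → (¬y U[≤1] (z ∨ y))) at every j in [0,1]:
  j=0: antecedent false → ✓
  j=1: antecedent true; consequent fails → ✗
Fails at j=1 → formula fails.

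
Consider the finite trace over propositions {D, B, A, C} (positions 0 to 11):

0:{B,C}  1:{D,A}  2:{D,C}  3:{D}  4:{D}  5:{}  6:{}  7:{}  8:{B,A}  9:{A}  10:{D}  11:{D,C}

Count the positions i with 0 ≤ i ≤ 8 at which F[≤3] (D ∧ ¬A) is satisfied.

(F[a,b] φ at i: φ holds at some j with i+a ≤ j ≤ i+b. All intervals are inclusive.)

Evaluate at each i in [0,8]:
  i=0: ✓ (witness j=2)
  i=1: ✓ (witness j=2)
  i=2: ✓ (witness j=2)
  i=3: ✓ (witness j=3)
  i=4: ✓ (witness j=4)
  i=5: ✗ (none in [5,8])
  i=6: ✗ (none in [6,9])
  i=7: ✓ (witness j=10)
  i=8: ✓ (witness j=10)
Positions where it holds: {0, 1, 2, 3, 4, 7, 8} → 7.

7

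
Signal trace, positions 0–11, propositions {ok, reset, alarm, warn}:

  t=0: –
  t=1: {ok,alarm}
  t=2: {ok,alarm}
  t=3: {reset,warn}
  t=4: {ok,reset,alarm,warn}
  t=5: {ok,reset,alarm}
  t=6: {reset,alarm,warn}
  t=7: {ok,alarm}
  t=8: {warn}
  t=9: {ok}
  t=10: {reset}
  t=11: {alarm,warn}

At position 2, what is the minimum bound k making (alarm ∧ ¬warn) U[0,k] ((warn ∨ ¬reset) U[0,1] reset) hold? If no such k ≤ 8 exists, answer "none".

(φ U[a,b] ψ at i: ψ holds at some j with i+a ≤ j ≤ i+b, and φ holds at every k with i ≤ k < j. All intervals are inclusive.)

0

Need earliest j ≥ 2 with ((warn ∨ ¬reset) U[0,1] reset), and (alarm ∧ ¬warn) at every k in [2,j-1].
  j=2: rhs holds (empty prefix). k = 0.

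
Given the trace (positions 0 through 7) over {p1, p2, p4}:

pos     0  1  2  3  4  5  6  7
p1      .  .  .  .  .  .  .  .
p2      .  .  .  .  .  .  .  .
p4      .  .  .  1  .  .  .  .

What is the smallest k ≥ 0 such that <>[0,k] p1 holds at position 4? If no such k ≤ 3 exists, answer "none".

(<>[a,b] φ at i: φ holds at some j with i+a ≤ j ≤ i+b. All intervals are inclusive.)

Scan j = 4,5,… for p1:
  j=4: fails
  j=5: fails
  j=6: fails
  j=7: fails
No j in [4,7] satisfies it → none.

none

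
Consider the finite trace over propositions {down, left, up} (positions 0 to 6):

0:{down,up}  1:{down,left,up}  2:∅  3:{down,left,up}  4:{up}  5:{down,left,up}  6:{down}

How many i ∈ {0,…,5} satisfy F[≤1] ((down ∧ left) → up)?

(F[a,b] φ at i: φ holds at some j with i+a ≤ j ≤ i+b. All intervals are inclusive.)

6

Evaluate at each i in [0,5]:
  i=0: ✓ (witness j=0)
  i=1: ✓ (witness j=1)
  i=2: ✓ (witness j=2)
  i=3: ✓ (witness j=3)
  i=4: ✓ (witness j=4)
  i=5: ✓ (witness j=5)
Positions where it holds: {0, 1, 2, 3, 4, 5} → 6.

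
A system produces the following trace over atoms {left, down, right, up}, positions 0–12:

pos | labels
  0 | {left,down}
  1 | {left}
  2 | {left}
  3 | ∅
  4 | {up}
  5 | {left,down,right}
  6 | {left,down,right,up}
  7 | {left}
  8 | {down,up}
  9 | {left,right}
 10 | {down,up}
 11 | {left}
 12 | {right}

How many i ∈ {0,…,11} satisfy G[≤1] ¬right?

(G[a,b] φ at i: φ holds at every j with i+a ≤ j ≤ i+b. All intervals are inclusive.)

Evaluate at each i in [0,11]:
  i=0: ✓ (all of [0,1])
  i=1: ✓ (all of [1,2])
  i=2: ✓ (all of [2,3])
  i=3: ✓ (all of [3,4])
  i=4: ✗ (fails at j=5)
  i=5: ✗ (fails at j=5)
  i=6: ✗ (fails at j=6)
  i=7: ✓ (all of [7,8])
  i=8: ✗ (fails at j=9)
  i=9: ✗ (fails at j=9)
  i=10: ✓ (all of [10,11])
  i=11: ✗ (fails at j=12)
Positions where it holds: {0, 1, 2, 3, 7, 10} → 6.

6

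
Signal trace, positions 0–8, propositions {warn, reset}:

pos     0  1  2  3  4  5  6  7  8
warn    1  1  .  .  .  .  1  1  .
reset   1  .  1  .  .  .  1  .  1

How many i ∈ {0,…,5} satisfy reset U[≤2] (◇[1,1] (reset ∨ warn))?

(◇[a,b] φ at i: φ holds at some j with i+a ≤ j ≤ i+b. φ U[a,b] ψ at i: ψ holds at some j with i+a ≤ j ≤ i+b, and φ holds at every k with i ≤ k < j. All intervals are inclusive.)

Evaluate at each i in [0,5]:
  i=0: ✓ (rhs at j=0)
  i=1: ✓ (rhs at j=1)
  i=2: ✗ (no rhs in [2,4])
  i=3: ✗ (lhs fails at k=3 before rhs at j=5)
  i=4: ✗ (lhs fails at k=4 before rhs at j=5)
  i=5: ✓ (rhs at j=5)
Positions where it holds: {0, 1, 5} → 3.

3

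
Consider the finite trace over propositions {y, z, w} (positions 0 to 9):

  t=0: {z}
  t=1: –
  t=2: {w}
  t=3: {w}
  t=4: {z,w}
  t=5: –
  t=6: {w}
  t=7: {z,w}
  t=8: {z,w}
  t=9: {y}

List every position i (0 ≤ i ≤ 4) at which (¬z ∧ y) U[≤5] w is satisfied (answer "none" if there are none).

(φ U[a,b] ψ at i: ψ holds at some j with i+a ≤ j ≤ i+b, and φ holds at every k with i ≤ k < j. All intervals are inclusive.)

Evaluate at each i in [0,4]:
  i=0: ✗ (lhs fails at k=0 before rhs at j=2)
  i=1: ✗ (lhs fails at k=1 before rhs at j=2)
  i=2: ✓ (rhs at j=2)
  i=3: ✓ (rhs at j=3)
  i=4: ✓ (rhs at j=4)

2, 3, 4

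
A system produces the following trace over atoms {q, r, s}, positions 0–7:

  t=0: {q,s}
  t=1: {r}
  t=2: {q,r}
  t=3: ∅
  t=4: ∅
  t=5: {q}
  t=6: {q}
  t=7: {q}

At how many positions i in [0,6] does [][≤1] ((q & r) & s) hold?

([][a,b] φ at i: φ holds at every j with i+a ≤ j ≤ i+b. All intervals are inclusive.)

Evaluate at each i in [0,6]:
  i=0: ✗ (fails at j=0)
  i=1: ✗ (fails at j=1)
  i=2: ✗ (fails at j=2)
  i=3: ✗ (fails at j=3)
  i=4: ✗ (fails at j=4)
  i=5: ✗ (fails at j=5)
  i=6: ✗ (fails at j=6)
Positions where it holds: {} → 0.

0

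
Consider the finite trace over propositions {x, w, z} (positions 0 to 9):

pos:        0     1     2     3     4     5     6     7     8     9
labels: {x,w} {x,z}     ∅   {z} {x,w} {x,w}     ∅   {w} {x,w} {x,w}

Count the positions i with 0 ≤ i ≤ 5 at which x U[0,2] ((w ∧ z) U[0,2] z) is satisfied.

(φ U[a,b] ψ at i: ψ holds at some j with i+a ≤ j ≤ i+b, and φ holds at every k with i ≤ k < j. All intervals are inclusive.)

3

Evaluate at each i in [0,5]:
  i=0: ✓ (rhs at j=1; lhs holds on [0,0])
  i=1: ✓ (rhs at j=1)
  i=2: ✗ (lhs fails at k=2 before rhs at j=3)
  i=3: ✓ (rhs at j=3)
  i=4: ✗ (no rhs in [4,6])
  i=5: ✗ (no rhs in [5,7])
Positions where it holds: {0, 1, 3} → 3.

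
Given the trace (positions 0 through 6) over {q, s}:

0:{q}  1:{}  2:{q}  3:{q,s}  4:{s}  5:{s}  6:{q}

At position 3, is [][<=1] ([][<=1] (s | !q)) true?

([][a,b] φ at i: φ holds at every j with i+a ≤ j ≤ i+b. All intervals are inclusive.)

Check [][<=1] (s | !q) at every j in [3,4]:
  j=3: holds on [3,4]
  j=4: holds on [4,5]
All positions satisfy it → formula holds.

Yes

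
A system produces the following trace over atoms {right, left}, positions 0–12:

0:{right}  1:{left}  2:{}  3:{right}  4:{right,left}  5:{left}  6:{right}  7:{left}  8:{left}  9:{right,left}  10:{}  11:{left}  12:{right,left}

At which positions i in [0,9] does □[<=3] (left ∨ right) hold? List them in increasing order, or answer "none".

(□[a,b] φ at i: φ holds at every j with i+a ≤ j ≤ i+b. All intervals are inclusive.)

Evaluate at each i in [0,9]:
  i=0: ✗ (fails at j=2)
  i=1: ✗ (fails at j=2)
  i=2: ✗ (fails at j=2)
  i=3: ✓ (all of [3,6])
  i=4: ✓ (all of [4,7])
  i=5: ✓ (all of [5,8])
  i=6: ✓ (all of [6,9])
  i=7: ✗ (fails at j=10)
  i=8: ✗ (fails at j=10)
  i=9: ✗ (fails at j=10)

3, 4, 5, 6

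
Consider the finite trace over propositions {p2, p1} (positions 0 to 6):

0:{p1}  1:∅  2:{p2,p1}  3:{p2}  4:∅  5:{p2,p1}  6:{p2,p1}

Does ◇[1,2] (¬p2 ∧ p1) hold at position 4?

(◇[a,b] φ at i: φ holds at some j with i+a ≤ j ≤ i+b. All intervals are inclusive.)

Does not hold

Check (¬p2 ∧ p1) at each j in [5,6]:
  j=5: false
  j=6: false
No position in the window satisfies it → formula fails.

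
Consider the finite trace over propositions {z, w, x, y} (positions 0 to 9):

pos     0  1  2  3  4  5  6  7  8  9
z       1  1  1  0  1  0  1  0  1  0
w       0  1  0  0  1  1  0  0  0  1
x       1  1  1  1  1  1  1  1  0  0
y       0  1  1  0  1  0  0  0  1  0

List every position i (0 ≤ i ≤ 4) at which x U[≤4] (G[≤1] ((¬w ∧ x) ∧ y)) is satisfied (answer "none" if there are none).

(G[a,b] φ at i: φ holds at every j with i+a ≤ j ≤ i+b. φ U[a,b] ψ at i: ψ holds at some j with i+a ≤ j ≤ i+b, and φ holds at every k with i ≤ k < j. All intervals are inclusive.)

Evaluate at each i in [0,4]:
  i=0: ✗ (no rhs in [0,4])
  i=1: ✗ (no rhs in [1,5])
  i=2: ✗ (no rhs in [2,6])
  i=3: ✗ (no rhs in [3,7])
  i=4: ✗ (no rhs in [4,8])

none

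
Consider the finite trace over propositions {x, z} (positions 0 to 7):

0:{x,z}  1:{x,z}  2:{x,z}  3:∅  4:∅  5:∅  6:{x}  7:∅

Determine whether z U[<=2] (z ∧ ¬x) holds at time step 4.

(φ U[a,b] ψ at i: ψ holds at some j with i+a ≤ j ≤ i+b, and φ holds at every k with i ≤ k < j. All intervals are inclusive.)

Need some j in [4,6] with (z ∧ ¬x), and z at every k in [4,j-1].
  j=4: (z ∧ ¬x) false.
  j=5: (z ∧ ¬x) false.
  j=6: (z ∧ ¬x) false.
No j in the window works → until fails.

No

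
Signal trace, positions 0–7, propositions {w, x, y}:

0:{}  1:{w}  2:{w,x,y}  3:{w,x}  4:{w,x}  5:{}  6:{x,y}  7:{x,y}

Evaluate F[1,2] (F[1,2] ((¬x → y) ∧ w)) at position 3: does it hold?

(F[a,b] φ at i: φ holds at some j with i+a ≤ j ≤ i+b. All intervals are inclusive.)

False

Check F[1,2] ((¬x → y) ∧ w) at each j in [4,5]:
  j=4: fails (none in [5,6])
  j=5: fails (none in [6,7])
No position in the window satisfies it → formula fails.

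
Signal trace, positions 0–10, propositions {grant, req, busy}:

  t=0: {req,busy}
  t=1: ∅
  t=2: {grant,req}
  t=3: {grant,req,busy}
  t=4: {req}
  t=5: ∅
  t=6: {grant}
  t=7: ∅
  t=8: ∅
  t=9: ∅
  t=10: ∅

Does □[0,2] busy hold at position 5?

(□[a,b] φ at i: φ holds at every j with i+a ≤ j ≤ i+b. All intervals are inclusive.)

No

Check busy at every j in [5,7]:
  j=5: false
  j=6: false
  j=7: false
Fails at j=5 → formula fails.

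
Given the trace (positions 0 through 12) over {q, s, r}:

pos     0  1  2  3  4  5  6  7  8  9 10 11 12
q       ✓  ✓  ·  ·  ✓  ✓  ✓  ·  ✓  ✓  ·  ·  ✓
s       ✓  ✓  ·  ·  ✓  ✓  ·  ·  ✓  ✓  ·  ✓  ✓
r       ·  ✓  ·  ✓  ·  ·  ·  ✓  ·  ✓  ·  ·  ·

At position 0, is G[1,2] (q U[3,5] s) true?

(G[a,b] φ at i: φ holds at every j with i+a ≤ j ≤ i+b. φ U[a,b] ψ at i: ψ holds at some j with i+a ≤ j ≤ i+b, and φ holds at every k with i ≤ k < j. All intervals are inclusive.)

Does not hold

Check (q U[3,5] s) at every j in [1,2]:
  j=1: fails
  j=2: fails
Fails at j=1 → formula fails.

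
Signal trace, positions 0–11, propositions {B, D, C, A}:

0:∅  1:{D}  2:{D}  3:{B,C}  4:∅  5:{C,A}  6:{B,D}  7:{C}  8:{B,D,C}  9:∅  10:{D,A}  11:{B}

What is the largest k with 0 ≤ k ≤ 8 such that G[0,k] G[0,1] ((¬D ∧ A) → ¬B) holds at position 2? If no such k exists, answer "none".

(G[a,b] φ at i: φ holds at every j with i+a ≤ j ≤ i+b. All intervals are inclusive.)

8

G[0,1] ((¬D ∧ A) → ¬B) must hold from j=2 onward; find where it first fails.
  j=2: holds
  j=3: holds
  j=4: holds
  j=5: holds
  j=6: holds
  j=7: holds
  j=8: holds
  j=9: holds
  j=10: holds
Holds through j=10; largest k = 8.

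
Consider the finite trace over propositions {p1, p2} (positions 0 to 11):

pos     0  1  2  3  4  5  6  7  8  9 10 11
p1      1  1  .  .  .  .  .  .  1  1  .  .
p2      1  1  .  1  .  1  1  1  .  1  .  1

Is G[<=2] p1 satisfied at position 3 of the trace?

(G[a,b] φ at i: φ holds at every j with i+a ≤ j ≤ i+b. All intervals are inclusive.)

Check p1 at every j in [3,5]:
  j=3: false
  j=4: false
  j=5: false
Fails at j=3 → formula fails.

No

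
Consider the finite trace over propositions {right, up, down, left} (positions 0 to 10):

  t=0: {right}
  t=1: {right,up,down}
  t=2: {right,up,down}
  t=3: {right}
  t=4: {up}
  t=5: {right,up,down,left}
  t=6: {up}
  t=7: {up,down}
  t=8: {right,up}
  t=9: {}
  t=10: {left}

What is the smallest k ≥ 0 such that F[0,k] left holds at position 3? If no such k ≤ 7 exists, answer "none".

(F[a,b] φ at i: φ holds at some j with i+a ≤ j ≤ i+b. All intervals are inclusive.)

Scan j = 3,4,… for left:
  j=3: fails
  j=4: fails
  j=5: holds
First hit at j=5, so smallest k = 5-3 = 2.

2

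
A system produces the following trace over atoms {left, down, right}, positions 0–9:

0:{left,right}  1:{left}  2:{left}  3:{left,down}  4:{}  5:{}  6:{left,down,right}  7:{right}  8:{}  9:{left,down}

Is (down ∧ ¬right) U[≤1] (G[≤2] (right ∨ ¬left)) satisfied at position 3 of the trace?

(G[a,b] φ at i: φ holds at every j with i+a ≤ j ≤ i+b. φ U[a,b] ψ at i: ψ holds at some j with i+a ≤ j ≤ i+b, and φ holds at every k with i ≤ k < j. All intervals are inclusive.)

Yes

Need some j in [3,4] with G[≤2] (right ∨ ¬left), and (down ∧ ¬right) at every k in [3,j-1].
  j=3: G[≤2] (right ∨ ¬left) — fails at 3.
  j=4: G[≤2] (right ∨ ¬left) holds; (down ∧ ¬right) holds at every k in [3,3] → satisfied.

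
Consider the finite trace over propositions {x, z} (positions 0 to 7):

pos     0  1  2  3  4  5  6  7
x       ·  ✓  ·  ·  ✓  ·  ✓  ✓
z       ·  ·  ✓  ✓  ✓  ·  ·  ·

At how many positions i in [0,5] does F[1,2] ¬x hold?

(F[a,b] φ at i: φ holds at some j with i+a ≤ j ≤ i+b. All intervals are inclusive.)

Evaluate at each i in [0,5]:
  i=0: ✓ (witness j=2)
  i=1: ✓ (witness j=2)
  i=2: ✓ (witness j=3)
  i=3: ✓ (witness j=5)
  i=4: ✓ (witness j=5)
  i=5: ✗ (none in [6,7])
Positions where it holds: {0, 1, 2, 3, 4} → 5.

5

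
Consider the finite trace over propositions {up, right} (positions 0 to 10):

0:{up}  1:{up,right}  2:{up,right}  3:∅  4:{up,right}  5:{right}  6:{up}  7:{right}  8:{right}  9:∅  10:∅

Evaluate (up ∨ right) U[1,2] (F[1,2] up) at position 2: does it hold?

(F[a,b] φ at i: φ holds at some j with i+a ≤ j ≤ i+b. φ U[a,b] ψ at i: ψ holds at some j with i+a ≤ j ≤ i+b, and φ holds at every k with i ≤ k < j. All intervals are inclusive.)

Need some j in [3,4] with F[1,2] up, and (up ∨ right) at every k in [2,j-1].
  j=3: F[1,2] up holds; (up ∨ right) holds at every k in [2,2] → satisfied.

Holds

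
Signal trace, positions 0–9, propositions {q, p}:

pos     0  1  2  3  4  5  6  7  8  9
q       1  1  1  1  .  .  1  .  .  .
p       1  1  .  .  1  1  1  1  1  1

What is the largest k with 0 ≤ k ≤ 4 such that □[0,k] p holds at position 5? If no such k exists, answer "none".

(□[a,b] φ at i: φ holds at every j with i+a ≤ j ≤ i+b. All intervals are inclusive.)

p must hold from j=5 onward; find where it first fails.
  j=5: holds
  j=6: holds
  j=7: holds
  j=8: holds
  j=9: holds
Holds through j=9; largest k = 4.

4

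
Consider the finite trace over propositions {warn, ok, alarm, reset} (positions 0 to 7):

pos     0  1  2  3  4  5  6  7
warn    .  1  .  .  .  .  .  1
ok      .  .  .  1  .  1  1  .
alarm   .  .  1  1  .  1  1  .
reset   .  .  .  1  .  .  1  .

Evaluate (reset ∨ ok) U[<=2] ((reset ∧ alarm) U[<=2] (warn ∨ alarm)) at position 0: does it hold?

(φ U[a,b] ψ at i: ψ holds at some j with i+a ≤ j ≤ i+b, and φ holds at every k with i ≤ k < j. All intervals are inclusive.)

Does not hold

Need some j in [0,2] with ((reset ∧ alarm) U[<=2] (warn ∨ alarm)), and (reset ∨ ok) at every k in [0,j-1].
  j=0: ((reset ∧ alarm) U[<=2] (warn ∨ alarm)) — fails.
  j=1: ((reset ∧ alarm) U[<=2] (warn ∨ alarm)) holds, but (reset ∨ ok) fails at k=0 → not this j.
  j=2: ((reset ∧ alarm) U[<=2] (warn ∨ alarm)) holds, but (reset ∨ ok) fails at k=0 → not this j.
No j in the window works → until fails.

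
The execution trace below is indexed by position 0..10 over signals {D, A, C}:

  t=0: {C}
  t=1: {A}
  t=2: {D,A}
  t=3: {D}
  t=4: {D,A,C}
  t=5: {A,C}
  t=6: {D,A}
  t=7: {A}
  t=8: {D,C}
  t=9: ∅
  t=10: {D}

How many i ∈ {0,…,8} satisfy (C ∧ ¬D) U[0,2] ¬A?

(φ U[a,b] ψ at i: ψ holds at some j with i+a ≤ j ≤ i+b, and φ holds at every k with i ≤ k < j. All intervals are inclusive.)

3

Evaluate at each i in [0,8]:
  i=0: ✓ (rhs at j=0)
  i=1: ✗ (lhs fails at k=1 before rhs at j=3)
  i=2: ✗ (lhs fails at k=2 before rhs at j=3)
  i=3: ✓ (rhs at j=3)
  i=4: ✗ (no rhs in [4,6])
  i=5: ✗ (no rhs in [5,7])
  i=6: ✗ (lhs fails at k=6 before rhs at j=8)
  i=7: ✗ (lhs fails at k=7 before rhs at j=8)
  i=8: ✓ (rhs at j=8)
Positions where it holds: {0, 3, 8} → 3.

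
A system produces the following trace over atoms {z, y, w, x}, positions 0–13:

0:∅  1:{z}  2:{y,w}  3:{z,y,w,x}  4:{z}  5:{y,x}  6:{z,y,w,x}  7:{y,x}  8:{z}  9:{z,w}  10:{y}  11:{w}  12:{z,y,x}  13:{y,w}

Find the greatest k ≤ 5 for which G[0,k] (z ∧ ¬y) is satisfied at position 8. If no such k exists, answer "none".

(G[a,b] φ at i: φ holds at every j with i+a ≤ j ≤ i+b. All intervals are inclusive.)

(z ∧ ¬y) must hold from j=8 onward; find where it first fails.
  j=8: holds
  j=9: holds
  j=10: fails
Holds on [8,9], so largest k = 1.

1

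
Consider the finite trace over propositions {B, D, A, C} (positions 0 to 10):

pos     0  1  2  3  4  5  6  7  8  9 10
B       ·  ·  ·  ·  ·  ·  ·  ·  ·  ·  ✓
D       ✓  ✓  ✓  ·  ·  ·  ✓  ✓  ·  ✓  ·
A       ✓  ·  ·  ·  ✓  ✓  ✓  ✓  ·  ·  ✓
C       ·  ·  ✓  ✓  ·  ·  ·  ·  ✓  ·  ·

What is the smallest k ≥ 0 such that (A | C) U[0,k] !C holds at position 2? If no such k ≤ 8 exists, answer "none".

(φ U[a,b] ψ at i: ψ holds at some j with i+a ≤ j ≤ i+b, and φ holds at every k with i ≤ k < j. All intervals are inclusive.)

Need earliest j ≥ 2 with !C, and (A | C) at every k in [2,j-1].
  j=2: rhs fails.
  j=3: rhs fails.
  j=4: rhs holds; lhs holds on [2,3]. k = 2.

2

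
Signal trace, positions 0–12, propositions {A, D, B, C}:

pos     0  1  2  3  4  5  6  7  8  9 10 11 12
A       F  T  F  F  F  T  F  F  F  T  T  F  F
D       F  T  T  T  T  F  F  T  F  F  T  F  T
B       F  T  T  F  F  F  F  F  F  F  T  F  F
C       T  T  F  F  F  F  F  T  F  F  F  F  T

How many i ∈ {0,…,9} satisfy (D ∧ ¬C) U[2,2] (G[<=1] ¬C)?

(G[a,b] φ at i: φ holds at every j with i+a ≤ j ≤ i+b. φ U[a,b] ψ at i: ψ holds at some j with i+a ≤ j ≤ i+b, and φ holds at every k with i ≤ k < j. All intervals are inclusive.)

Evaluate at each i in [0,9]:
  i=0: ✗ (lhs fails at k=0 before rhs at j=2)
  i=1: ✗ (lhs fails at k=1 before rhs at j=3)
  i=2: ✓ (rhs at j=4; lhs holds on [2,3])
  i=3: ✓ (rhs at j=5; lhs holds on [3,4])
  i=4: ✗ (no rhs in [6,6])
  i=5: ✗ (no rhs in [7,7])
  i=6: ✗ (lhs fails at k=6 before rhs at j=8)
  i=7: ✗ (lhs fails at k=7 before rhs at j=9)
  i=8: ✗ (lhs fails at k=8 before rhs at j=10)
  i=9: ✗ (no rhs in [11,11])
Positions where it holds: {2, 3} → 2.

2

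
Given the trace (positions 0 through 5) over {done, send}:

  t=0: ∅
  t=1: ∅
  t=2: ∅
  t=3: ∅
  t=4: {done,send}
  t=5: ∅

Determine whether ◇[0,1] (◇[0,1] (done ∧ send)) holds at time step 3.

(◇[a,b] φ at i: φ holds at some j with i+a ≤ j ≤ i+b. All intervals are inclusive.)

Check ◇[0,1] (done ∧ send) at each j in [3,4]:
  j=3: holds (witness at 4)
  j=4: holds (witness at 4)
Found at j=3 → formula holds.

Holds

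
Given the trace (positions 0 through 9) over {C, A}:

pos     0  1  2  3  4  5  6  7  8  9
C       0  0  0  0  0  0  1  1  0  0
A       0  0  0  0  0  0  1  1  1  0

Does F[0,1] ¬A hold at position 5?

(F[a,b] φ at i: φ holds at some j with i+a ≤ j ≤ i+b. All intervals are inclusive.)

Check ¬A at each j in [5,6]:
  j=5: true
  j=6: false
Found at j=5 → formula holds.

Holds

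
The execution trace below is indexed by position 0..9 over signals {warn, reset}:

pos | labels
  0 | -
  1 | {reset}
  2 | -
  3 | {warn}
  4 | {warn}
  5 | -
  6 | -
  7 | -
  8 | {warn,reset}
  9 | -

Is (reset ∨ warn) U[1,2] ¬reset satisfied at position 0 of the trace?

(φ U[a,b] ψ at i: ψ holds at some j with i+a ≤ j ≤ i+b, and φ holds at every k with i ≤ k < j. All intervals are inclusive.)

Does not hold

Need some j in [1,2] with ¬reset, and (reset ∨ warn) at every k in [0,j-1].
  j=1: ¬reset false.
  j=2: ¬reset holds, but (reset ∨ warn) fails at k=0 → not this j.
No j in the window works → until fails.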